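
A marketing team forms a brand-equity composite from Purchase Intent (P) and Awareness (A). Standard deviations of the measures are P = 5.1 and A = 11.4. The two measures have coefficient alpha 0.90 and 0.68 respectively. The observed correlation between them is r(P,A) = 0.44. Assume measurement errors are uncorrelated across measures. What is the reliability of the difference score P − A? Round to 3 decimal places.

0.578

Var(P−A) = 5.1² + 11.4² − 2·5.1·11.4·0.44 = 155.97 − 51.1632 = 104.807.
With uncorrelated errors the cross-covariances are all true-score covariance, so they carry over unchanged; only the diagonal terms shrink to ρᵢσᵢ².
True-score variance = [5.1²·0.90 + 11.4²·0.68] − 51.1632 = 111.782 − 51.1632 = 60.6186.
Reliability = 60.6186 / 104.807 = 0.578.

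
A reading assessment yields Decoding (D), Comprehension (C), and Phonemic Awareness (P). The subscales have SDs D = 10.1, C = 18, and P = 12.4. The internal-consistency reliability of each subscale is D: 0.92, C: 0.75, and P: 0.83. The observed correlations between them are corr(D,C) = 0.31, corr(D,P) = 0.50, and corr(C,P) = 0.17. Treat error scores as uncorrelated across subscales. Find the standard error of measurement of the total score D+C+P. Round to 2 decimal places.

10.74

Var(total) = 579.77 + 313.844 = 893.614.
True-score variance = 464.47 + 313.844 = 778.314, so reliability = 0.8710.
Error variance = 893.614 − 778.314 = 115.3; SEM = √115.3 = 10.74.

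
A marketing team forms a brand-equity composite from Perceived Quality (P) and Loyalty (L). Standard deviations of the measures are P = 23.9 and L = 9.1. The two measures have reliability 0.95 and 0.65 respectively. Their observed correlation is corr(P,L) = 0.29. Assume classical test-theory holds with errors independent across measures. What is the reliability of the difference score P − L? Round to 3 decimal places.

Var(P−L) = 23.9² + 9.1² − 2·23.9·9.1·0.29 = 654.02 − 126.144 = 527.876.
With uncorrelated errors the cross-covariances are all true-score covariance, so they carry over unchanged; only the diagonal terms shrink to ρᵢσᵢ².
True-score variance = [23.9²·0.95 + 9.1²·0.65] − 126.144 = 596.476 − 126.144 = 470.332.
Reliability = 470.332 / 527.876 = 0.891.

0.891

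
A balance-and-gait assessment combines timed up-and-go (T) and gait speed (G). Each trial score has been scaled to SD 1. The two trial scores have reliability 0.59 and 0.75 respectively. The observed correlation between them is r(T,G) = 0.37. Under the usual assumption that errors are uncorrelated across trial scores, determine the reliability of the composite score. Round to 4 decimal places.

0.7591

Var(T+G) = 2 + 2·[0.37] = 2 + 0.74 = 2.74.
Because errors are independent across components, Cov(Tᵢ,Tⱼ) = Cov(Xᵢ,Xⱼ); the off-diagonal part of the true-score variance is the same as above.
True-score variance = [0.59 + 0.75] + 0.74 = 1.34 + 0.74 = 2.08.
Reliability = 2.08 / 2.74 = 0.7591.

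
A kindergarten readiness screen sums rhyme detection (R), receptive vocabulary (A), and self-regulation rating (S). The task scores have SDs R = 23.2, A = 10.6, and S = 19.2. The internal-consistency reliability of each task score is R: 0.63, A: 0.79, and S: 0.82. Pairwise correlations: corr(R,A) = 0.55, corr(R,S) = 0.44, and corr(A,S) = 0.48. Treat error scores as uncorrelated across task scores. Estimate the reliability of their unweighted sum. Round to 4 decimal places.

Var(R+A+S) = 23.2² + 10.6² + 19.2² + 2·[23.2·10.6·0.55 + 23.2·19.2·0.44 + 10.6·19.2·0.48] = 1019.24 + 857.878 = 1877.12.
Because errors are independent across components, Cov(Tᵢ,Tⱼ) = Cov(Xᵢ,Xⱼ); the off-diagonal part of the true-score variance is the same as above.
True-score variance = [23.2²·0.63 + 10.6²·0.79 + 19.2²·0.82] + 857.878 = 730.14 + 857.878 = 1588.02.
Reliability = 1588.02 / 1877.12 = 0.8460.

0.8460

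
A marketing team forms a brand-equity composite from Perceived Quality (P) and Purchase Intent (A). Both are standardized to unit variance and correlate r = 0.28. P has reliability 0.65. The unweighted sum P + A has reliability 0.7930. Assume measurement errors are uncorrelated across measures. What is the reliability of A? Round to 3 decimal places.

0.820

Var(P+A) = 2 + 2·0.28 = 2.560.
True-score variance = ρ_P + ρ_A + 2·0.28, so 0.7930 = (0.65 + ρ_A + 0.56) / 2.560.
ρ_A = 0.7930·2.560 − 0.65 − 0.56 = 0.820.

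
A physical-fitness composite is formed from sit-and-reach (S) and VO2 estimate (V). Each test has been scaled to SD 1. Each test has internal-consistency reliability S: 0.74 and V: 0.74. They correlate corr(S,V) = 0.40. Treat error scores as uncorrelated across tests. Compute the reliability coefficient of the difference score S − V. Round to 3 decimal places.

0.567

Var(S−V) = 1 + 1 − 2·0.40 = 2 − 0.8 = 1.2.
Because errors are independent across components, Cov(Tᵢ,Tⱼ) = Cov(Xᵢ,Xⱼ); the off-diagonal part of the true-score variance is the same as above.
True-score variance = [0.74 + 0.74] − 0.8 = 1.48 − 0.8 = 0.68.
Reliability = 0.68 / 1.2 = 0.567.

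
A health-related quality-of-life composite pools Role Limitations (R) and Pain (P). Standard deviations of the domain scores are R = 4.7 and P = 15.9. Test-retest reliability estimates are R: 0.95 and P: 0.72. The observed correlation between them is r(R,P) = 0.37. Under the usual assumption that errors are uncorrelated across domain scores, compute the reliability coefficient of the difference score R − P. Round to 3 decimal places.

0.673

Var(R−P) = 4.7² + 15.9² − 2·4.7·15.9·0.37 = 274.9 − 55.3002 = 219.6.
Because errors are independent across components, Cov(Tᵢ,Tⱼ) = Cov(Xᵢ,Xⱼ); the off-diagonal part of the true-score variance is the same as above.
True-score variance = [4.7²·0.95 + 15.9²·0.72] − 55.3002 = 203.009 − 55.3002 = 147.709.
Reliability = 147.709 / 219.6 = 0.673.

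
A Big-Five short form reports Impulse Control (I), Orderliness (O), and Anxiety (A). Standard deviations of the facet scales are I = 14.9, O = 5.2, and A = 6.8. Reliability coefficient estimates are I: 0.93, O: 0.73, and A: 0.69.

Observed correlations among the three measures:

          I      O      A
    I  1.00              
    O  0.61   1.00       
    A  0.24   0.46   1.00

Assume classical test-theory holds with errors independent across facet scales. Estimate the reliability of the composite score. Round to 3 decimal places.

0.921

Var(I+O+A) = 14.9² + 5.2² + 6.8² + 2·[14.9·5.2·0.61 + 14.9·6.8·0.24 + 5.2·6.8·0.46] = 295.29 + 175.69 = 470.98.
Under uncorrelated errors the observed covariances equal the true-score covariances, so only the own-variance terms attenuate.
True-score variance = [14.9²·0.93 + 5.2²·0.73 + 6.8²·0.69] + 175.69 = 258.114 + 175.69 = 433.805.
Reliability = 433.805 / 470.98 = 0.921.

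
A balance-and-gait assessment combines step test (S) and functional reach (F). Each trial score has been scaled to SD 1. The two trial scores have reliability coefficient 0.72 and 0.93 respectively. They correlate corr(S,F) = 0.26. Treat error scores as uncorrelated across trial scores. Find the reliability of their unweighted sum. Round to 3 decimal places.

0.861

Var(S+F) = 2 + 2·[0.26] = 2 + 0.52 = 2.52.
Under uncorrelated errors the observed covariances equal the true-score covariances, so only the own-variance terms attenuate.
True-score variance = [0.72 + 0.93] + 0.52 = 1.65 + 0.52 = 2.17.
Reliability = 2.17 / 2.52 = 0.861.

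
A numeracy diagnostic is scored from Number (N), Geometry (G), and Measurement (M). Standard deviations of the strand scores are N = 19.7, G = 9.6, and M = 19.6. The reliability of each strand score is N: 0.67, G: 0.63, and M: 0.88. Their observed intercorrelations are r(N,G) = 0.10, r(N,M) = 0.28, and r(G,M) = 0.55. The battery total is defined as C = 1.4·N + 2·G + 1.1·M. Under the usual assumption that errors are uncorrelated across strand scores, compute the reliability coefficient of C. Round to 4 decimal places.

Var(C) = 1.4²·19.7² + 2²·9.6² + 1.1²·19.6² + 2·[2.8·19.7·9.6·0.10 + 1.54·19.7·19.6·0.28 + 2.2·9.6·19.6·0.55] = 1594.13 + 894.244 = 2488.37.
Because errors are independent across components, Cov(Tᵢ,Tⱼ) = Cov(Xᵢ,Xⱼ); the off-diagonal part of the true-score variance is the same as above.
True-score variance = [1.4²·19.7²·0.67 + 2²·9.6²·0.63 + 1.1²·19.6²·0.88] + 894.244 = 1150.94 + 894.244 = 2045.18.
Reliability = 2045.18 / 2488.37 = 0.8219.

0.8219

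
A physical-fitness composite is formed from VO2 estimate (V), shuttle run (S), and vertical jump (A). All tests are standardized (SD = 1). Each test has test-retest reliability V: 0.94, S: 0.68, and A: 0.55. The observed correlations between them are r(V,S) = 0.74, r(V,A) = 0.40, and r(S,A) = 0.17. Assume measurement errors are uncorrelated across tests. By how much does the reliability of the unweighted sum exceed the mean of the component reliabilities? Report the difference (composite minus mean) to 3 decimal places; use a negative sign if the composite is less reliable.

0.129

Var(sum) = 3 + 2.62 = 5.62; true-score variance = 2.17 + 2.62 = 4.79; composite reliability = 0.8523.
Mean component reliability = 0.7233.
Difference = 0.8523 − 0.7233 = 0.129.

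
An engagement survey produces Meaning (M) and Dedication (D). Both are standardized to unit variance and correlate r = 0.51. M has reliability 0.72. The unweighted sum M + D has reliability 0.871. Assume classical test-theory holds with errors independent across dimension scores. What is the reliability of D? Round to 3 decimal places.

0.890

Var(M+D) = 2 + 2·0.51 = 3.020.
True-score variance = ρ_M + ρ_D + 2·0.51, so 0.871 = (0.72 + ρ_D + 1.02) / 3.020.
ρ_D = 0.871·3.020 − 0.72 − 1.02 = 0.890.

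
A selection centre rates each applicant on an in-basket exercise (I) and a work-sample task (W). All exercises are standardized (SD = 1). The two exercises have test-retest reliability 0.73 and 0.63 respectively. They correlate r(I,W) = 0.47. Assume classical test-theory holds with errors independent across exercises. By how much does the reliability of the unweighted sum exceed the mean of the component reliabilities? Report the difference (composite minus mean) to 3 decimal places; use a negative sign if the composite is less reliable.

0.102

Var(sum) = 2 + 0.94 = 2.94; true-score variance = 1.36 + 0.94 = 2.3; composite reliability = 0.7823.
Mean component reliability = 0.6800.
Difference = 0.7823 − 0.6800 = 0.102.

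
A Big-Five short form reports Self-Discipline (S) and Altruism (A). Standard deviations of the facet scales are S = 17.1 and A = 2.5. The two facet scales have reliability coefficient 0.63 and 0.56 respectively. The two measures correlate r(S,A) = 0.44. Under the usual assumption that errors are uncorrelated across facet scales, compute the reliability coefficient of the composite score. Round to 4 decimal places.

Var(S+A) = 17.1² + 2.5² + 2·[17.1·2.5·0.44] = 298.66 + 37.62 = 336.28.
With uncorrelated errors the cross-covariances are all true-score covariance, so they carry over unchanged; only the diagonal terms shrink to ρᵢσᵢ².
True-score variance = [17.1²·0.63 + 2.5²·0.56] + 37.62 = 187.718 + 37.62 = 225.338.
Reliability = 225.338 / 336.28 = 0.6701.

0.6701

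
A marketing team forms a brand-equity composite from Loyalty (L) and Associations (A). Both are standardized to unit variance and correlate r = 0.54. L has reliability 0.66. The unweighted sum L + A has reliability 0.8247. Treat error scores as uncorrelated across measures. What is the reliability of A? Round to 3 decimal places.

Var(L+A) = 2 + 2·0.54 = 3.080.
True-score variance = ρ_L + ρ_A + 2·0.54, so 0.8247 = (0.66 + ρ_A + 1.08) / 3.080.
ρ_A = 0.8247·3.080 − 0.66 − 1.08 = 0.800.

0.800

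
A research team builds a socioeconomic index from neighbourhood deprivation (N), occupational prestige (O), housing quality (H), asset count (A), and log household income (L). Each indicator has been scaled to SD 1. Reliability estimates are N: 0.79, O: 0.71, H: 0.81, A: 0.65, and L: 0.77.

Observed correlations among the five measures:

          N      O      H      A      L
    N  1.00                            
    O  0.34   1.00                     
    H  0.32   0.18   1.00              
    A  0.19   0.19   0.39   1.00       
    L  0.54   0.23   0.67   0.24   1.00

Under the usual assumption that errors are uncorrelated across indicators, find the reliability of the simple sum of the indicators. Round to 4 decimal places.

Var(N+O+H+A+L) = 5 + 2·[0.34 + 0.32 + 0.19 + 0.54 + 0.18 + 0.19 + 0.23 + 0.39 + 0.67 + 0.24] = 5 + 6.58 = 11.58.
Because errors are independent across components, Cov(Tᵢ,Tⱼ) = Cov(Xᵢ,Xⱼ); the off-diagonal part of the true-score variance is the same as above.
True-score variance = [0.79 + 0.71 + 0.81 + 0.65 + 0.77] + 6.58 = 3.73 + 6.58 = 10.31.
Reliability = 10.31 / 11.58 = 0.8903.

0.8903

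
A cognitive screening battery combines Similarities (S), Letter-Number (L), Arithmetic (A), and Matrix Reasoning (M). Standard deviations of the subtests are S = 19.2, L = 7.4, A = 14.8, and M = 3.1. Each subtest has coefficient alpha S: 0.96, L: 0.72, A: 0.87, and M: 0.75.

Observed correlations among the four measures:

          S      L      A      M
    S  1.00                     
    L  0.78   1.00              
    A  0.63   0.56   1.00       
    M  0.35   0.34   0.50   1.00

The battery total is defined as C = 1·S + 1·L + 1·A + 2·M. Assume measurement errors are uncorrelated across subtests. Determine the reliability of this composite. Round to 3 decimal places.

0.957

Var(C) = 19.2² + 7.4² + 14.8² + 2²·3.1² + 2·[19.2·7.4·0.78 + 19.2·14.8·0.63 + 2·19.2·3.1·0.35 + 7.4·14.8·0.56 + 2·7.4·3.1·0.34 + 2·14.8·3.1·0.50] = 680.88 + 908.635 = 1589.52.
Under uncorrelated errors the observed covariances equal the true-score covariances, so only the own-variance terms attenuate.
True-score variance = [19.2²·0.96 + 7.4²·0.72 + 14.8²·0.87 + 2²·3.1²·0.75] + 908.635 = 612.716 + 908.635 = 1521.35.
Reliability = 1521.35 / 1589.52 = 0.957.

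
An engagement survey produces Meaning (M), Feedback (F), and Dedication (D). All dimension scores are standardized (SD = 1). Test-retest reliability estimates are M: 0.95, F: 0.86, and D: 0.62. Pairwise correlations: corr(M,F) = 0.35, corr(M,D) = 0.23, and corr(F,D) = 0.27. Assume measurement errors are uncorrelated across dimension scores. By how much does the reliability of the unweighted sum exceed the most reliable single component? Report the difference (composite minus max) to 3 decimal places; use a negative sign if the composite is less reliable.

-0.071

Var(sum) = 3 + 1.7 = 4.7; true-score variance = 2.43 + 1.7 = 4.13; composite reliability = 0.8787.
Max component reliability = 0.9500.
Difference = 0.8787 − 0.9500 = -0.071.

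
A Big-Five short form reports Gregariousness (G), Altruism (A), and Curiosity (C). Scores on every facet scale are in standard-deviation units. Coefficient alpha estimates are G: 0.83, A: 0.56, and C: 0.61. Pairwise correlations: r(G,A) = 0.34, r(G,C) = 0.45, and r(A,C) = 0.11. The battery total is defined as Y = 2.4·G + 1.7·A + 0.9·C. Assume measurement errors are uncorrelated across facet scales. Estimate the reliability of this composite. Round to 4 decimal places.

Var(Y) = 2.4² + 1.7² + 0.9² + 2·[4.08·0.34 + 2.16·0.45 + 1.53·0.11] = 9.46 + 5.055 = 14.515.
Because errors are independent across components, Cov(Tᵢ,Tⱼ) = Cov(Xᵢ,Xⱼ); the off-diagonal part of the true-score variance is the same as above.
True-score variance = [2.4²·0.83 + 1.7²·0.56 + 0.9²·0.61] + 5.055 = 6.8933 + 5.055 = 11.9483.
Reliability = 11.9483 / 14.515 = 0.8232.

0.8232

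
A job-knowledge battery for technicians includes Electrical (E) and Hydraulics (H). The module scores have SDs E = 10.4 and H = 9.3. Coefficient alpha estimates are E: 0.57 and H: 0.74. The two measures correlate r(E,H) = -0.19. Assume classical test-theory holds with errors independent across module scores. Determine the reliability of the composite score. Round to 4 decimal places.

0.5630

Var(E+H) = 10.4² + 9.3² + 2·[10.4·9.3·(-0.19)] = 194.65 − 36.7536 = 157.896.
Because errors are independent across components, Cov(Tᵢ,Tⱼ) = Cov(Xᵢ,Xⱼ); the off-diagonal part of the true-score variance is the same as above.
True-score variance = [10.4²·0.57 + 9.3²·0.74] − 36.7536 = 125.654 − 36.7536 = 88.9002.
Reliability = 88.9002 / 157.896 = 0.5630.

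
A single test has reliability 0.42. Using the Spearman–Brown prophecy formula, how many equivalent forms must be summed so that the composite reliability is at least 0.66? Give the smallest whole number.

3

k ≥ ρ*(1−ρ₁)/(ρ₁(1−ρ*)) = 0.66·0.58 / (0.42·0.34) = 2.681.
Smallest integer k = 3.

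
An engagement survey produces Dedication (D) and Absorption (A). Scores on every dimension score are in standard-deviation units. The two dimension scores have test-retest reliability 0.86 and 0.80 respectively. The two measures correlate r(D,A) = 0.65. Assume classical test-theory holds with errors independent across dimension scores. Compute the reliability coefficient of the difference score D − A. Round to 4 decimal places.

Var(D−A) = 1 + 1 − 2·0.65 = 2 − 1.3 = 0.7.
Because errors are independent across components, Cov(Tᵢ,Tⱼ) = Cov(Xᵢ,Xⱼ); the off-diagonal part of the true-score variance is the same as above.
True-score variance = [0.86 + 0.80] − 1.3 = 1.66 − 1.3 = 0.36.
Reliability = 0.36 / 0.7 = 0.5143.

0.5143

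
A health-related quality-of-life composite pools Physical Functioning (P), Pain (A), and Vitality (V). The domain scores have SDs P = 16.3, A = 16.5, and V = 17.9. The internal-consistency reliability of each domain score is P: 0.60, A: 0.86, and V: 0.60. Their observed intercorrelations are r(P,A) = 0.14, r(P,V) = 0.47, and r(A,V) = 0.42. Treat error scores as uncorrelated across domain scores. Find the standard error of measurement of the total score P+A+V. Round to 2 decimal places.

16.51

Var(total) = 858.35 + 597.664 = 1456.01.
True-score variance = 585.795 + 597.664 = 1183.46, so reliability = 0.8128.
Error variance = 1456.01 − 1183.46 = 272.555; SEM = √272.555 = 16.51.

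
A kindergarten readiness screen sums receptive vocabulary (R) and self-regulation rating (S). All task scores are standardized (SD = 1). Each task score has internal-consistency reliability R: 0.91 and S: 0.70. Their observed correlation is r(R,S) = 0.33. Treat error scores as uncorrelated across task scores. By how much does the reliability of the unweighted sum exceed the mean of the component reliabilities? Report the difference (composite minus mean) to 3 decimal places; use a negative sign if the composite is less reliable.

0.048

Var(sum) = 2 + 0.66 = 2.66; true-score variance = 1.61 + 0.66 = 2.27; composite reliability = 0.8534.
Mean component reliability = 0.8050.
Difference = 0.8534 − 0.8050 = 0.048.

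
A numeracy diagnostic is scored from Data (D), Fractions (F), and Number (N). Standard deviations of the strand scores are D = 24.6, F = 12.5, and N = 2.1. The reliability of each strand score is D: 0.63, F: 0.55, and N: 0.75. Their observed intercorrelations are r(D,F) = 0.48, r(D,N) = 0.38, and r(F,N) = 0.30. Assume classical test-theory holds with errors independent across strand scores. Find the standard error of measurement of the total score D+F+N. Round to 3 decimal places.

17.185

Var(total) = 765.82 + 350.212 = 1116.03.
True-score variance = 470.496 + 350.212 = 820.707, so reliability = 0.7354.
Error variance = 1116.03 − 820.707 = 295.324; SEM = √295.324 = 17.185.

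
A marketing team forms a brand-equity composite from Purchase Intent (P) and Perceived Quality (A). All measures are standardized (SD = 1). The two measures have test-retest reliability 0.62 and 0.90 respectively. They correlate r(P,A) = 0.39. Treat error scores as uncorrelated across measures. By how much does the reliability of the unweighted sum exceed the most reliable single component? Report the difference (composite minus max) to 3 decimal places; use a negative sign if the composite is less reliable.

-0.073

Var(sum) = 2 + 0.78 = 2.78; true-score variance = 1.52 + 0.78 = 2.3; composite reliability = 0.8273.
Max component reliability = 0.9000.
Difference = 0.8273 − 0.9000 = -0.073.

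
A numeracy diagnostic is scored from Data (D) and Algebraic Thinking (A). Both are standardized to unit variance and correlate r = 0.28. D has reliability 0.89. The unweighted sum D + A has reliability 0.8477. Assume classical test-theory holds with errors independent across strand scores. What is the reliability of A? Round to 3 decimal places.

0.720

Var(D+A) = 2 + 2·0.28 = 2.560.
True-score variance = ρ_D + ρ_A + 2·0.28, so 0.8477 = (0.89 + ρ_A + 0.56) / 2.560.
ρ_A = 0.8477·2.560 − 0.89 − 0.56 = 0.720.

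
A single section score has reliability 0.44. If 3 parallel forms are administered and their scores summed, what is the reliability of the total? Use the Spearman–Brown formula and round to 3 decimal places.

ρ_k = kρ / (1 + (k−1)ρ) = 3·0.44 / (1 + 2·0.44) = 1.320 / 1.880 = 0.702.

0.702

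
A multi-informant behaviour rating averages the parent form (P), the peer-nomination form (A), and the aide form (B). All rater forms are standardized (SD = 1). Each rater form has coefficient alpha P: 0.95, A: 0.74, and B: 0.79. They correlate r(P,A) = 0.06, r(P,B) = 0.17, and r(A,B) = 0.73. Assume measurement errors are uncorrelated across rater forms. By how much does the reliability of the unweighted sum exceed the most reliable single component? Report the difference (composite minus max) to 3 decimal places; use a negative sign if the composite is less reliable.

-0.056

Var(sum) = 3 + 1.92 = 4.92; true-score variance = 2.48 + 1.92 = 4.4; composite reliability = 0.8943.
Max component reliability = 0.9500.
Difference = 0.8943 − 0.9500 = -0.056.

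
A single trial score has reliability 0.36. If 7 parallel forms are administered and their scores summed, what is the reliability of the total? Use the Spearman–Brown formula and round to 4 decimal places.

0.7975

ρ_k = kρ / (1 + (k−1)ρ) = 7·0.36 / (1 + 6·0.36) = 2.520 / 3.160 = 0.7975.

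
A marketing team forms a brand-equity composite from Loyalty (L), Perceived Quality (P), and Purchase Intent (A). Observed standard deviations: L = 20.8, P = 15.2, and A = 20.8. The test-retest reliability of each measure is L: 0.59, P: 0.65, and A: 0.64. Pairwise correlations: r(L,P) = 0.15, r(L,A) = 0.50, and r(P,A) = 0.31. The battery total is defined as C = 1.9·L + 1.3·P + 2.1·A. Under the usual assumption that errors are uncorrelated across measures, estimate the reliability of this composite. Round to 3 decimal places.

Var(C) = 1.9²·20.8² + 1.3²·15.2² + 2.1²·20.8² + 2·[2.47·20.8·15.2·0.15 + 3.99·20.8·20.8·0.50 + 2.73·15.2·20.8·0.31] = 3860.23 + 2495.64 = 6355.87.
With uncorrelated errors the cross-covariances are all true-score covariance, so they carry over unchanged; only the diagonal terms shrink to ρᵢσᵢ².
True-score variance = [1.9²·20.8²·0.59 + 1.3²·15.2²·0.65 + 2.1²·20.8²·0.64] + 2495.64 = 2396.36 + 2495.64 = 4892.
Reliability = 4892 / 6355.87 = 0.770.

0.770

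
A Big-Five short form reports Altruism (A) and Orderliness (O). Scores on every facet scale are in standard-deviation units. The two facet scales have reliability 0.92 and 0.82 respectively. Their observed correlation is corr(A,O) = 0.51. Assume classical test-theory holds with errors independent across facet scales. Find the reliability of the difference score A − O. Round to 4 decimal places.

0.7347

Var(A−O) = 1 + 1 − 2·0.51 = 2 − 1.02 = 0.98.
Under uncorrelated errors the observed covariances equal the true-score covariances, so only the own-variance terms attenuate.
True-score variance = [0.92 + 0.82] − 1.02 = 1.74 − 1.02 = 0.72.
Reliability = 0.72 / 0.98 = 0.7347.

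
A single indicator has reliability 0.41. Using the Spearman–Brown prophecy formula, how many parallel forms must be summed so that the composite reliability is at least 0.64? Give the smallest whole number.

k ≥ ρ*(1−ρ₁)/(ρ₁(1−ρ*)) = 0.64·0.59 / (0.41·0.36) = 2.558.
Smallest integer k = 3.

3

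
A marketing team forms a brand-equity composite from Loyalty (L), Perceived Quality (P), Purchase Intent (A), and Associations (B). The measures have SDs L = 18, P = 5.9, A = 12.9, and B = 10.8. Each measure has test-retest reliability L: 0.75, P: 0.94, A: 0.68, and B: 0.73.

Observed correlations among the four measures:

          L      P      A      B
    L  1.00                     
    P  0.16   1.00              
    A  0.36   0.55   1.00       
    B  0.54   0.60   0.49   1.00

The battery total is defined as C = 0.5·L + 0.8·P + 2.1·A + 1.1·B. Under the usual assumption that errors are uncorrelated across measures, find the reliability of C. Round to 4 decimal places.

Var(C) = 0.5²·18² + 0.8²·5.9² + 2.1²·12.9² + 1.1²·10.8² + 2·[0.4·18·5.9·0.16 + 1.05·18·12.9·0.36 + 0.55·18·10.8·0.54 + 1.68·5.9·12.9·0.55 + 0.88·5.9·10.8·0.60 + 2.31·12.9·10.8·0.49] = 978.281 + 827.943 = 1806.22.
Because errors are independent across components, Cov(Tᵢ,Tⱼ) = Cov(Xᵢ,Xⱼ); the off-diagonal part of the true-score variance is the same as above.
True-score variance = [0.5²·18²·0.75 + 0.8²·5.9²·0.94 + 2.1²·12.9²·0.68 + 1.1²·10.8²·0.73] + 827.943 = 683.75 + 827.943 = 1511.69.
Reliability = 1511.69 / 1806.22 = 0.8369.

0.8369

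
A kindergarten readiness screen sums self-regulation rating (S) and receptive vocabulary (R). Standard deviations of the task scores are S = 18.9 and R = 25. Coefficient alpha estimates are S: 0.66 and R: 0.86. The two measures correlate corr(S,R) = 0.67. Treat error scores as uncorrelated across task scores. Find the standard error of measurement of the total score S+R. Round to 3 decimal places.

14.455

Var(total) = 982.21 + 633.15 = 1615.36.
True-score variance = 773.259 + 633.15 = 1406.41, so reliability = 0.8706.
Error variance = 1615.36 − 1406.41 = 208.951; SEM = √208.951 = 14.455.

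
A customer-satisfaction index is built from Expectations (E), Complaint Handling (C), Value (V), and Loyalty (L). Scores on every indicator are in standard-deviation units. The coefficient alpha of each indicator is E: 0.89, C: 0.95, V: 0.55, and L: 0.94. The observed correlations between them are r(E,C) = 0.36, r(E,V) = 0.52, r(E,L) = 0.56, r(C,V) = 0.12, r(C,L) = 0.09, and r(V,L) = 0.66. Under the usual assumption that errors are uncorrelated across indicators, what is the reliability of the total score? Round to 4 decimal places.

Var(E+C+V+L) = 4 + 2·[0.36 + 0.52 + 0.56 + 0.12 + 0.09 + 0.66] = 4 + 4.62 = 8.62.
Under uncorrelated errors the observed covariances equal the true-score covariances, so only the own-variance terms attenuate.
True-score variance = [0.89 + 0.95 + 0.55 + 0.94] + 4.62 = 3.33 + 4.62 = 7.95.
Reliability = 7.95 / 8.62 = 0.9223.

0.9223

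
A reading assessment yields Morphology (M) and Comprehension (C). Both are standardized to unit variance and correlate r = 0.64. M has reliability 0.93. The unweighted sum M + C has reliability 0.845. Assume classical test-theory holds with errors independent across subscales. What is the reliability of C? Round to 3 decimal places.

0.562

Var(M+C) = 2 + 2·0.64 = 3.280.
True-score variance = ρ_M + ρ_C + 2·0.64, so 0.845 = (0.93 + ρ_C + 1.28) / 3.280.
ρ_C = 0.845·3.280 − 0.93 − 1.28 = 0.562.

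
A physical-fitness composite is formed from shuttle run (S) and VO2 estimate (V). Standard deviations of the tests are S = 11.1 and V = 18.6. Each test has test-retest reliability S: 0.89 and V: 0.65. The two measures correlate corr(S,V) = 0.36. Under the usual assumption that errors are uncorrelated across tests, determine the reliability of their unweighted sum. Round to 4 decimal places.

0.7821

Var(S+V) = 11.1² + 18.6² + 2·[11.1·18.6·0.36] = 469.17 + 148.651 = 617.821.
Because errors are independent across components, Cov(Tᵢ,Tⱼ) = Cov(Xᵢ,Xⱼ); the off-diagonal part of the true-score variance is the same as above.
True-score variance = [11.1²·0.89 + 18.6²·0.65] + 148.651 = 334.531 + 148.651 = 483.182.
Reliability = 483.182 / 617.821 = 0.7821.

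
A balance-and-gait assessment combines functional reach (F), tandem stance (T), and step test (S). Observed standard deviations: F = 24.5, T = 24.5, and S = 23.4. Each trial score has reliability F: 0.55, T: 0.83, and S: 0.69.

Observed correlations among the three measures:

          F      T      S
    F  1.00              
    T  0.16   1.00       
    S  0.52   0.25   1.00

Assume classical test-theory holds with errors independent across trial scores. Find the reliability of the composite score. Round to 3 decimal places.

0.808

Var(F+T+S) = 24.5² + 24.5² + 23.4² + 2·[24.5·24.5·0.16 + 24.5·23.4·0.52 + 24.5·23.4·0.25] = 1748.06 + 1074.96 = 2823.02.
With uncorrelated errors the cross-covariances are all true-score covariance, so they carry over unchanged; only the diagonal terms shrink to ρᵢσᵢ².
True-score variance = [24.5²·0.55 + 24.5²·0.83 + 23.4²·0.69] + 1074.96 = 1206.16 + 1074.96 = 2281.12.
Reliability = 2281.12 / 2823.02 = 0.808.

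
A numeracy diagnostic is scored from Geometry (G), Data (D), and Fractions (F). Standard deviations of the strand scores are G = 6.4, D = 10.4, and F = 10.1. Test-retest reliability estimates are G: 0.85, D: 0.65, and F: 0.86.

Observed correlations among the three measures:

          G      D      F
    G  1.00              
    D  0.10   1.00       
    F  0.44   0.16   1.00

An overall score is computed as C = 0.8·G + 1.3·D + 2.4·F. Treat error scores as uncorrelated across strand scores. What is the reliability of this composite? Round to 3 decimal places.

Var(C) = 0.8²·6.4² + 1.3²·10.4² + 2.4²·10.1² + 2·[1.04·6.4·10.4·0.10 + 1.92·6.4·10.1·0.44 + 3.12·10.4·10.1·0.16] = 796.582 + 227.932 = 1024.51.
Because errors are independent across components, Cov(Tᵢ,Tⱼ) = Cov(Xᵢ,Xⱼ); the off-diagonal part of the true-score variance is the same as above.
True-score variance = [0.8²·6.4²·0.85 + 1.3²·10.4²·0.65 + 2.4²·10.1²·0.86] + 227.932 = 646.413 + 227.932 = 874.345.
Reliability = 874.345 / 1024.51 = 0.853.

0.853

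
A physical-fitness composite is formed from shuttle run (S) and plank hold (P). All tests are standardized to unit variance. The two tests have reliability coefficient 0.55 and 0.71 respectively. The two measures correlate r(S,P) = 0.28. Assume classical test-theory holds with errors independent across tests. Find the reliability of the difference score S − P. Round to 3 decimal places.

0.486

Var(S−P) = 1 + 1 − 2·0.28 = 2 − 0.56 = 1.44.
Because errors are independent across components, Cov(Tᵢ,Tⱼ) = Cov(Xᵢ,Xⱼ); the off-diagonal part of the true-score variance is the same as above.
True-score variance = [0.55 + 0.71] − 0.56 = 1.26 − 0.56 = 0.7.
Reliability = 0.7 / 1.44 = 0.486.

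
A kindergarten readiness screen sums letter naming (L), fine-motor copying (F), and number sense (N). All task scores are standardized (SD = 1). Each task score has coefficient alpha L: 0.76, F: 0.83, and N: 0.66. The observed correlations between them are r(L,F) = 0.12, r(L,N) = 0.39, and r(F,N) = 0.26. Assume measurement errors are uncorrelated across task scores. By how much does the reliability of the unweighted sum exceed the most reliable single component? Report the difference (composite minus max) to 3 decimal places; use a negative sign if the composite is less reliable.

0.005

Var(sum) = 3 + 1.54 = 4.54; true-score variance = 2.25 + 1.54 = 3.79; composite reliability = 0.8348.
Max component reliability = 0.8300.
Difference = 0.8348 − 0.8300 = 0.005.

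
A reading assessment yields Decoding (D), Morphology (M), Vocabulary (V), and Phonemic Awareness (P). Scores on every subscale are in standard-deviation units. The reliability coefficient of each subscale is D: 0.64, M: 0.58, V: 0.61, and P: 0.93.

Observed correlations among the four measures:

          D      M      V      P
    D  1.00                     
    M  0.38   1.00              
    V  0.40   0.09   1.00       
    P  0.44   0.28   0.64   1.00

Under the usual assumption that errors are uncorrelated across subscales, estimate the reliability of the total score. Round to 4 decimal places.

0.8534

Var(D+M+V+P) = 4 + 2·[0.38 + 0.40 + 0.44 + 0.09 + 0.28 + 0.64] = 4 + 4.46 = 8.46.
With uncorrelated errors the cross-covariances are all true-score covariance, so they carry over unchanged; only the diagonal terms shrink to ρᵢσᵢ².
True-score variance = [0.64 + 0.58 + 0.61 + 0.93] + 4.46 = 2.76 + 4.46 = 7.22.
Reliability = 7.22 / 8.46 = 0.8534.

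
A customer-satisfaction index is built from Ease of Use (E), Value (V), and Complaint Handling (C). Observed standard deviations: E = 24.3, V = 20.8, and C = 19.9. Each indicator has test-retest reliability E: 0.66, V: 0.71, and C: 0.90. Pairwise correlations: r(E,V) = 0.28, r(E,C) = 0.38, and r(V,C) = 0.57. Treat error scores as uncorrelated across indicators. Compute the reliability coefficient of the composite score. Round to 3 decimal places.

0.856

Var(E+V+C) = 24.3² + 20.8² + 19.9² + 2·[24.3·20.8·0.28 + 24.3·19.9·0.38 + 20.8·19.9·0.57] = 1419.14 + 1122.43 = 2541.57.
With uncorrelated errors the cross-covariances are all true-score covariance, so they carry over unchanged; only the diagonal terms shrink to ρᵢσᵢ².
True-score variance = [24.3²·0.66 + 20.8²·0.71 + 19.9²·0.90] + 1122.43 = 1053.31 + 1122.43 = 2175.74.
Reliability = 2175.74 / 2541.57 = 0.856.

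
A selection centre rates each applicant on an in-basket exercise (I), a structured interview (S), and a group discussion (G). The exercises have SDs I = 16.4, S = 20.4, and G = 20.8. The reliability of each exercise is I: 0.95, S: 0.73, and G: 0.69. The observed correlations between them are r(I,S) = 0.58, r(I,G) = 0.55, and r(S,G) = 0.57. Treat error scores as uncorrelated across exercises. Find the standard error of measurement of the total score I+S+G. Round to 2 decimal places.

Var(total) = 1117.76 + 1247.05 = 2364.81.
True-score variance = 857.83 + 1247.05 = 2104.88, so reliability = 0.8901.
Error variance = 2364.81 − 2104.88 = 259.93; SEM = √259.93 = 16.12.

16.12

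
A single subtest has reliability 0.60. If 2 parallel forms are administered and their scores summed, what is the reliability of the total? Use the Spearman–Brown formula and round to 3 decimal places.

0.750

ρ_k = kρ / (1 + (k−1)ρ) = 2·0.60 / (1 + 1·0.60) = 1.200 / 1.600 = 0.750.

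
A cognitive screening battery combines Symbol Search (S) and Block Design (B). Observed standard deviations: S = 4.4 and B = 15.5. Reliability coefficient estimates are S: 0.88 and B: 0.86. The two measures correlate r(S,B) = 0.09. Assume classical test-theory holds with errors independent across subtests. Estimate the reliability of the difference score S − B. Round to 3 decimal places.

Var(S−B) = 4.4² + 15.5² − 2·4.4·15.5·0.09 = 259.61 − 12.276 = 247.334.
Under uncorrelated errors the observed covariances equal the true-score covariances, so only the own-variance terms attenuate.
True-score variance = [4.4²·0.88 + 15.5²·0.86] − 12.276 = 223.652 − 12.276 = 211.376.
Reliability = 211.376 / 247.334 = 0.855.

0.855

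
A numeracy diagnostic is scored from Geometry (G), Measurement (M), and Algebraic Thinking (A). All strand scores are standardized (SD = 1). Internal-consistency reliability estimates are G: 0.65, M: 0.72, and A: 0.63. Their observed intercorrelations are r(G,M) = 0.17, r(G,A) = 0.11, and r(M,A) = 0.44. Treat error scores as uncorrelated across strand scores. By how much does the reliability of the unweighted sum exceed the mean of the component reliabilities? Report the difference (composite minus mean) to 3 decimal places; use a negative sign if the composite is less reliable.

0.108

Var(sum) = 3 + 1.44 = 4.44; true-score variance = 2 + 1.44 = 3.44; composite reliability = 0.7748.
Mean component reliability = 0.6667.
Difference = 0.7748 − 0.6667 = 0.108.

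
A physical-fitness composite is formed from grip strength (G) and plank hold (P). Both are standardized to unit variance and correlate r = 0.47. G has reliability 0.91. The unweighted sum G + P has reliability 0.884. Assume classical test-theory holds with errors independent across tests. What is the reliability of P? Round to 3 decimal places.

Var(G+P) = 2 + 2·0.47 = 2.940.
True-score variance = ρ_G + ρ_P + 2·0.47, so 0.884 = (0.91 + ρ_P + 0.94) / 2.940.
ρ_P = 0.884·2.940 − 0.91 − 0.94 = 0.749.

0.749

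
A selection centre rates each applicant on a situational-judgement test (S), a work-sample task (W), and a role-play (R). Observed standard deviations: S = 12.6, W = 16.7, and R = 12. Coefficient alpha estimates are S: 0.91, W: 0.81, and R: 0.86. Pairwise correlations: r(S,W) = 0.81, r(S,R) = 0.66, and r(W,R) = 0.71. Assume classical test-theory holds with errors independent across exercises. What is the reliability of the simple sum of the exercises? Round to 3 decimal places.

0.938

Var(S+W+R) = 12.6² + 16.7² + 12² + 2·[12.6·16.7·0.81 + 12.6·12·0.66 + 16.7·12·0.71] = 581.65 + 825.032 = 1406.68.
Under uncorrelated errors the observed covariances equal the true-score covariances, so only the own-variance terms attenuate.
True-score variance = [12.6²·0.91 + 16.7²·0.81 + 12²·0.86] + 825.032 = 494.212 + 825.032 = 1319.24.
Reliability = 1319.24 / 1406.68 = 0.938.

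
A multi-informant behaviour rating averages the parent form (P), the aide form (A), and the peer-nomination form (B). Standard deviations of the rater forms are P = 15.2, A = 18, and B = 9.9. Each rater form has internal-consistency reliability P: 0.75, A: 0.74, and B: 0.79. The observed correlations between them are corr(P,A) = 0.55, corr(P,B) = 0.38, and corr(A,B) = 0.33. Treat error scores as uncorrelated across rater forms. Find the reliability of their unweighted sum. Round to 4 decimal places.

0.8629

Var(P+A+B) = 15.2² + 18² + 9.9² + 2·[15.2·18·0.55 + 15.2·9.9·0.38 + 18·9.9·0.33] = 653.05 + 532.937 = 1185.99.
With uncorrelated errors the cross-covariances are all true-score covariance, so they carry over unchanged; only the diagonal terms shrink to ρᵢσᵢ².
True-score variance = [15.2²·0.75 + 18²·0.74 + 9.9²·0.79] + 532.937 = 490.468 + 532.937 = 1023.4.
Reliability = 1023.4 / 1185.99 = 0.8629.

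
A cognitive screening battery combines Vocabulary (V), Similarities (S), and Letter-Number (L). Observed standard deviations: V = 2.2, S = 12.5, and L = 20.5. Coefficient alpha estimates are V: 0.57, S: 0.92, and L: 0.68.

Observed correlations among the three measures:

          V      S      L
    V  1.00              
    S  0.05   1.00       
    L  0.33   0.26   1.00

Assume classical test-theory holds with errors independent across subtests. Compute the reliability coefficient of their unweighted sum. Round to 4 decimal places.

Var(V+S+L) = 2.2² + 12.5² + 20.5² + 2·[2.2·12.5·0.05 + 2.2·20.5·0.33 + 12.5·20.5·0.26] = 581.34 + 165.766 = 747.106.
With uncorrelated errors the cross-covariances are all true-score covariance, so they carry over unchanged; only the diagonal terms shrink to ρᵢσᵢ².
True-score variance = [2.2²·0.57 + 12.5²·0.92 + 20.5²·0.68] + 165.766 = 432.279 + 165.766 = 598.045.
Reliability = 598.045 / 747.106 = 0.8005.

0.8005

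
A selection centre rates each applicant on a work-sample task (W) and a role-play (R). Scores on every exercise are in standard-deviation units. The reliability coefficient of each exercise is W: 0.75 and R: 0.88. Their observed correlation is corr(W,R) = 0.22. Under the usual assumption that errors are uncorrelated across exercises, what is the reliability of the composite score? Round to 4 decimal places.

Var(W+R) = 2 + 2·[0.22] = 2 + 0.44 = 2.44.
Because errors are independent across components, Cov(Tᵢ,Tⱼ) = Cov(Xᵢ,Xⱼ); the off-diagonal part of the true-score variance is the same as above.
True-score variance = [0.75 + 0.88] + 0.44 = 1.63 + 0.44 = 2.07.
Reliability = 2.07 / 2.44 = 0.8484.

0.8484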